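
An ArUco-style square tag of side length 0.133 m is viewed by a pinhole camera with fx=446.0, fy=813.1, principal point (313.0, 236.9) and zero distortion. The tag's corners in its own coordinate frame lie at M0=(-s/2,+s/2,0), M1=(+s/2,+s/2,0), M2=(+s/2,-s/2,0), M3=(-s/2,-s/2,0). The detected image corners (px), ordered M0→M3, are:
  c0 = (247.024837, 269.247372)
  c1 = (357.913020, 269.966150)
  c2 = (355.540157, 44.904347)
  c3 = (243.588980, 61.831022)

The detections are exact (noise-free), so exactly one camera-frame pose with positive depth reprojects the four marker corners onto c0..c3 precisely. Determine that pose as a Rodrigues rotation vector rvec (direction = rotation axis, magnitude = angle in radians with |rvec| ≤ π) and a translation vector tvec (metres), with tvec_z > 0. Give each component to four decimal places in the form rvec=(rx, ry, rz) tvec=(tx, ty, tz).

Intrinsics K: fx=446.0, fy=813.1, cx=313.0, cy=236.9
Marker side s = 0.133 m; corners in marker frame (Z=0):
  M0 = (-0.0665, +0.0665, 0)
  M1 = (+0.0665, +0.0665, 0)
  M2 = (+0.0665, -0.0665, 0)
  M3 = (-0.0665, -0.0665, 0)
Detected image corners:
  c0 = (247.024837, 269.247372) px
  c1 = (357.913020, 269.966150) px
  c2 = (355.540157, 44.904347) px
  c3 = (243.588980, 61.831022) px
Planar DLT: solve 8×8 A·h = b for H (H[2,2]=1):
  H  [+654.01978 +48.38067 +298.76437]
  H  [-159.09474 +1637.31842 +162.28179]
  H  [-0.61026 +0.08764 +1.00000]
B = K⁻¹H; ‖b₁‖=1.990625, ‖b₂‖=1.990625; λ = 2/(‖b₁‖+‖b₂‖) = 0.502355, sign → tz>0 ⇒ λ=+0.502355
r₁ = λ·B[:,0] = (+0.95181,-0.00897,-0.30657); r₂ = λ·B[:,1] = (+0.02360,+0.99875,+0.04403)
r₃ = r₁×r₂ = (+0.30579,-0.04914,+0.95083); SVD([r₁ r₂ r₃]) → R = UVᵀ:
  R  [+0.95181 +0.02360 +0.30579]
  R  [-0.00897 +0.99875 -0.04914]
  R  [-0.30657 +0.04403 +0.95083]
t = (-0.01603, -0.04610, +0.50235) m
tr R = 2.901388; θ = arccos((tr R − 1)/2) = 0.315330 rad = 18.067°
axis k = ((R−Rᵀ)₃₂, (R−Rᵀ)₁₃, (R−Rᵀ)₂₁) / (2 sinθ) = (+0.150203, +0.987260, -0.052509)
rvec = θ·k = (+0.047364, +0.311312, -0.016558)

rvec=(0.0474, 0.3113, -0.0166) tvec=(-0.0160, -0.0461, 0.5024)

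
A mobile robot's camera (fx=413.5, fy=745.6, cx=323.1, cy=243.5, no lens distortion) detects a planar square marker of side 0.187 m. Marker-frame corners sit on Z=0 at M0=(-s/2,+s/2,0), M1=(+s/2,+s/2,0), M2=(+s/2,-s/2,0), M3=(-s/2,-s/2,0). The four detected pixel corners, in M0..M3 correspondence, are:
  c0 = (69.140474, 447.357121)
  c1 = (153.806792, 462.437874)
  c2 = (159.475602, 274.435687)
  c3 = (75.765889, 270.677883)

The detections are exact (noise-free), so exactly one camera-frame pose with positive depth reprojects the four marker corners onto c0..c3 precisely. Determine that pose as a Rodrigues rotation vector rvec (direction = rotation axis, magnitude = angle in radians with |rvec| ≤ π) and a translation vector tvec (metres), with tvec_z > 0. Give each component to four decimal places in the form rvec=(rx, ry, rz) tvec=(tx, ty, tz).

rvec=(-0.0687, 0.2551, 0.0200) tvec=(-0.3915, 0.1235, 0.7715)

Intrinsics K: fx=413.5, fy=745.6, cx=323.1, cy=243.5
Marker side s = 0.187 m; corners in marker frame (Z=0):
  M0 = (-0.0935, +0.0935, 0)
  M1 = (+0.0935, +0.0935, 0)
  M2 = (+0.0935, -0.0935, 0)
  M3 = (-0.0935, -0.0935, 0)
Detected image corners:
  c0 = (69.140474, 447.357121) px
  c1 = (153.806792, 462.437874) px
  c2 = (159.475602, 274.435687) px
  c3 = (75.765889, 270.677883) px
Planar DLT: solve 8×8 A·h = b for H (H[2,2]=1):
  H  [+412.64608 -42.65170 +113.28177]
  H  [-69.06216 +943.35212 +362.86090]
  H  [-0.32770 -0.08469 +1.00000]
B = K⁻¹H; ‖b₁‖=1.296182, ‖b₂‖=1.296182; λ = 2/(‖b₁‖+‖b₂‖) = 0.771496, sign → tz>0 ⇒ λ=+0.771496
r₁ = λ·B[:,0] = (+0.96745,+0.01111,-0.25282); r₂ = λ·B[:,1] = (-0.02852,+0.99746,-0.06534)
r₃ = r₁×r₂ = (+0.25145,+0.07042,+0.96531); SVD([r₁ r₂ r₃]) → R = UVᵀ:
  R  [+0.96745 -0.02852 +0.25145]
  R  [+0.01111 +0.99746 +0.07042]
  R  [-0.25282 -0.06534 +0.96531]
t = (-0.39147, +0.12351, +0.77150) m
tr R = 2.930210; θ = arccos((tr R − 1)/2) = 0.264951 rad = 15.181°
axis k = ((R−Rᵀ)₃₂, (R−Rᵀ)₁₃, (R−Rᵀ)₂₁) / (2 sinθ) = (-0.259223, +0.962849, +0.075668)
rvec = θ·k = (-0.068682, +0.255108, +0.020048)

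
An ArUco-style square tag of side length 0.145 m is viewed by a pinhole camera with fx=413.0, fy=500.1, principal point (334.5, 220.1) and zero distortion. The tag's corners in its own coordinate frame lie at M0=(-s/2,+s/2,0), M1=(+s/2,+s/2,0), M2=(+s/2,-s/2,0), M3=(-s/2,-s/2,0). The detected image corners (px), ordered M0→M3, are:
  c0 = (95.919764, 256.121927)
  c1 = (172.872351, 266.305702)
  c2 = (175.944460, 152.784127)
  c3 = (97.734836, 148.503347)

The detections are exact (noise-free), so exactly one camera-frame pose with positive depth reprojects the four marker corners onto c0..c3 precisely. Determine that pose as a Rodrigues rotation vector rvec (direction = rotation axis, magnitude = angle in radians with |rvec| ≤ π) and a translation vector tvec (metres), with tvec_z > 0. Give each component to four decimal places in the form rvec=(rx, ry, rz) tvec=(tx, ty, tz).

Intrinsics K: fx=413.0, fy=500.1, cx=334.5, cy=220.1
Marker side s = 0.145 m; corners in marker frame (Z=0):
  M0 = (-0.0725, +0.0725, 0)
  M1 = (+0.0725, +0.0725, 0)
  M2 = (+0.0725, -0.0725, 0)
  M3 = (-0.0725, -0.0725, 0)
Detected image corners:
  c0 = (95.919764, 256.121927) px
  c1 = (172.872351, 266.305702) px
  c2 = (175.944460, 152.784127) px
  c3 = (97.734836, 148.503347) px
Planar DLT: solve 8×8 A·h = b for H (H[2,2]=1):
  H  [+484.19162 -3.18077 +134.55516]
  H  [-27.14091 +782.58004 +206.23112]
  H  [-0.37472 +0.09994 +1.00000]
B = K⁻¹H; ‖b₁‖=1.526718, ‖b₂‖=1.526718; λ = 2/(‖b₁‖+‖b₂‖) = 0.655000, sign → tz>0 ⇒ λ=+0.655000
r₁ = λ·B[:,0] = (+0.96670,+0.07248,-0.24544); r₂ = λ·B[:,1] = (-0.05806,+0.99616,+0.06546)
r₃ = r₁×r₂ = (+0.24925,-0.04903,+0.96720); SVD([r₁ r₂ r₃]) → R = UVᵀ:
  R  [+0.96670 -0.05806 +0.24925]
  R  [+0.07248 +0.99616 -0.04903]
  R  [-0.24544 +0.06546 +0.96720]
t = (-0.31710, -0.01816, +0.65500) m
tr R = 2.930061; θ = arccos((tr R − 1)/2) = 0.265238 rad = 15.197°
axis k = ((R−Rᵀ)₃₂, (R−Rᵀ)₁₃, (R−Rᵀ)₂₁) / (2 sinθ) = (+0.218380, +0.943565, +0.248988)
rvec = θ·k = (+0.057923, +0.250269, +0.066041)

rvec=(0.0579, 0.2503, 0.0660) tvec=(-0.3171, -0.0182, 0.6550)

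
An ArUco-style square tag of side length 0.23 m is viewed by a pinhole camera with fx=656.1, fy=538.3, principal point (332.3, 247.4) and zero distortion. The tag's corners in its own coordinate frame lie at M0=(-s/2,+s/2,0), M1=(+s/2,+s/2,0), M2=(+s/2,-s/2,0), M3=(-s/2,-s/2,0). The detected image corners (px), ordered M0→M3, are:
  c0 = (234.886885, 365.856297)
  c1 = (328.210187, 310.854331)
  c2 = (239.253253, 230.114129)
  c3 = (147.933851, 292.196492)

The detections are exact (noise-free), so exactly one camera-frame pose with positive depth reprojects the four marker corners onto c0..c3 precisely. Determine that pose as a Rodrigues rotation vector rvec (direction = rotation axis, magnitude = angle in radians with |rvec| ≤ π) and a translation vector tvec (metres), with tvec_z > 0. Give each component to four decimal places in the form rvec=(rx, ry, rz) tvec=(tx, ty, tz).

rvec=(0.2996, 0.2432, -0.6783) tvec=(-0.1681, 0.1160, 1.1565)

Intrinsics K: fx=656.1, fy=538.3, cx=332.3, cy=247.4
Marker side s = 0.23 m; corners in marker frame (Z=0):
  M0 = (-0.1150, +0.1150, 0)
  M1 = (+0.1150, +0.1150, 0)
  M2 = (+0.1150, -0.1150, 0)
  M3 = (-0.1150, -0.1150, 0)
Detected image corners:
  c0 = (234.886885, 365.856297) px
  c1 = (328.210187, 310.854331) px
  c2 = (239.253253, 230.114129) px
  c3 = (147.933851, 292.196492) px
Planar DLT: solve 8×8 A·h = b for H (H[2,2]=1):
  H  [+336.61016 +421.65800 +236.95990]
  H  [-336.08755 +384.85887 +301.41031]
  H  [-0.27306 +0.16577 +1.00000]
B = K⁻¹H; ‖b₁‖=0.864676, ‖b₂‖=0.864676; λ = 2/(‖b₁‖+‖b₂‖) = 1.156503, sign → tz>0 ⇒ λ=+1.156503
r₁ = λ·B[:,0] = (+0.75328,-0.57693,-0.31579); r₂ = λ·B[:,1] = (+0.64616,+0.73873,+0.19171)
r₃ = r₁×r₂ = (+0.12268,-0.34846,+0.92926); SVD([r₁ r₂ r₃]) → R = UVᵀ:
  R  [+0.75328 +0.64616 +0.12268]
  R  [-0.57693 +0.73873 -0.34846]
  R  [-0.31579 +0.19171 +0.92926]
t = (-0.16806, +0.11604, +1.15650) m
tr R = 2.421275; θ = arccos((tr R − 1)/2) = 0.780392 rad = 44.713°
axis k = ((R−Rᵀ)₃₂, (R−Rᵀ)₁₃, (R−Rᵀ)₂₁) / (2 sinθ) = (+0.383887, +0.311609, -0.869213)
rvec = θ·k = (+0.299583, +0.243177, -0.678327)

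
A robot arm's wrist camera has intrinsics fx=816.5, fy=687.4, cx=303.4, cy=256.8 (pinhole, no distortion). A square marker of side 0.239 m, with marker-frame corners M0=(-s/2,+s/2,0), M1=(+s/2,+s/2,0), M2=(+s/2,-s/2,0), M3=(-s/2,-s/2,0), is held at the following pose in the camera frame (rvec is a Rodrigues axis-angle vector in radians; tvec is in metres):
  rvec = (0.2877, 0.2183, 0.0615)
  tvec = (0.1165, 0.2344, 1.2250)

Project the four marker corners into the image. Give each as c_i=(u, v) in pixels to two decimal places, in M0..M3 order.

Intrinsics K: fx=816.5, fy=687.4, cx=303.4, cy=256.8
Marker side s = 0.239 m; corners in marker frame (Z=0):
  M0 = (-0.1195, +0.1195, 0)
  M1 = (+0.1195, +0.1195, 0)
  M2 = (+0.1195, -0.1195, 0)
  M3 = (-0.1195, -0.1195, 0)
rvec = (0.2877, 0.2183, 0.0615), |rvec| = θ = 0.36634 rad = 20.990°
Rodrigues: sinθ=0.35821, 1−cosθ=0.06636; R = I + sinθ·[k]× + (1−cosθ)·[k]×²:
    [+0.97457 -0.02908 +0.22220]
    [+0.09119 +0.95721 -0.27467]
    [-0.20470 +0.28795 +0.93551]
t = (0.1165, 0.2344, 1.2250) m
M0: Pc = R·M0+t = (-0.00344, +0.33789, +1.28387); u = 816.5·(-0.00344)/1.28387 + 303.4 = 301.2148, v = 687.4·(+0.33789)/1.28387 + 256.8 = 437.7099
M1: Pc = R·M1+t = (+0.22949, +0.35968, +1.23495); u = 816.5·(+0.22949)/1.23495 + 303.4 = 455.1271, v = 687.4·(+0.35968)/1.23495 + 256.8 = 457.0076
M2: Pc = R·M2+t = (+0.23644, +0.13091, +1.16613); u = 816.5·(+0.23644)/1.16613 + 303.4 = 468.9478, v = 687.4·(+0.13091)/1.16613 + 256.8 = 333.9682
M3: Pc = R·M3+t = (+0.00351, +0.10912, +1.21505); u = 816.5·(+0.00351)/1.21505 + 303.4 = 305.7616, v = 687.4·(+0.10912)/1.21505 + 256.8 = 318.5316

c0=(301.21, 437.71) c1=(455.13, 457.01) c2=(468.95, 333.97) c3=(305.76, 318.53)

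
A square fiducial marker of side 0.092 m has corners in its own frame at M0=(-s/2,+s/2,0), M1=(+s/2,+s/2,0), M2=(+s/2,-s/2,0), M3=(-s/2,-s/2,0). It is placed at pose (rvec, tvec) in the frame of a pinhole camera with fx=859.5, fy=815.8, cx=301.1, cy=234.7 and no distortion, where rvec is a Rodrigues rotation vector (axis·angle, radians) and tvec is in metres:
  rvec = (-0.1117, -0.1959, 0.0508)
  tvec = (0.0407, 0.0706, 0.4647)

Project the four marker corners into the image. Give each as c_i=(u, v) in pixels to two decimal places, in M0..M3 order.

Intrinsics K: fx=859.5, fy=815.8, cx=301.1, cy=234.7
Marker side s = 0.092 m; corners in marker frame (Z=0):
  M0 = (-0.0460, +0.0460, 0)
  M1 = (+0.0460, +0.0460, 0)
  M2 = (+0.0460, -0.0460, 0)
  M3 = (-0.0460, -0.0460, 0)
rvec = (-0.1117, -0.1959, 0.0508), |rvec| = θ = 0.23116 rad = 13.244°
Rodrigues: sinθ=0.22911, 1−cosθ=0.02660; R = I + sinθ·[k]× + (1−cosθ)·[k]×²:
    [+0.97961 -0.03946 -0.19698]
    [+0.06124 +0.99250 +0.10575]
    [+0.19134 -0.11566 +0.97469]
t = (0.0407, 0.0706, 0.4647) m
M0: Pc = R·M0+t = (-0.00618, +0.11344, +0.45058); u = 859.5·(-0.00618)/0.45058 + 301.1 = 289.3168, v = 815.8·(+0.11344)/0.45058 + 234.7 = 440.0868
M1: Pc = R·M1+t = (+0.08395, +0.11907, +0.46818); u = 859.5·(+0.08395)/0.46818 + 301.1 = 455.2126, v = 815.8·(+0.11907)/0.46818 + 234.7 = 442.1821
M2: Pc = R·M2+t = (+0.08758, +0.02776, +0.47882); u = 859.5·(+0.08758)/0.47882 + 301.1 = 458.3037, v = 815.8·(+0.02776)/0.47882 + 234.7 = 281.9997
M3: Pc = R·M3+t = (-0.00255, +0.02213, +0.46122); u = 859.5·(-0.00255)/0.46122 + 301.1 = 296.3532, v = 815.8·(+0.02213)/0.46122 + 234.7 = 273.8393

c0=(289.32, 440.09) c1=(455.21, 442.18) c2=(458.30, 282.00) c3=(296.35, 273.84)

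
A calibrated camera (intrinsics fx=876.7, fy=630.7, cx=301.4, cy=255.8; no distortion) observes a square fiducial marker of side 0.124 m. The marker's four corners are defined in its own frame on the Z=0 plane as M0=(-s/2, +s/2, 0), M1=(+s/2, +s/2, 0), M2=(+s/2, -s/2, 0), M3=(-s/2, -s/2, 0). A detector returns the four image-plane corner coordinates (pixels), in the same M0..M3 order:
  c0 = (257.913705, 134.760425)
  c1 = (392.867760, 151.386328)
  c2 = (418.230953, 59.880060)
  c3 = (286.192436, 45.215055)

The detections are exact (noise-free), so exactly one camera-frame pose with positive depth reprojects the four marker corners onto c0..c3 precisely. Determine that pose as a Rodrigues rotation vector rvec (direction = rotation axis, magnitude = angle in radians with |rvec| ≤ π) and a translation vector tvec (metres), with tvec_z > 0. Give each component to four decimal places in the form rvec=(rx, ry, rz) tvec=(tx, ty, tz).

Intrinsics K: fx=876.7, fy=630.7, cx=301.4, cy=255.8
Marker side s = 0.124 m; corners in marker frame (Z=0):
  M0 = (-0.0620, +0.0620, 0)
  M1 = (+0.0620, +0.0620, 0)
  M2 = (+0.0620, -0.0620, 0)
  M3 = (-0.0620, -0.0620, 0)
Detected image corners:
  c0 = (257.913705, 134.760425) px
  c1 = (392.867760, 151.386328) px
  c2 = (418.230953, 59.880060) px
  c3 = (286.192436, 45.215055) px
Planar DLT: solve 8×8 A·h = b for H (H[2,2]=1):
  H  [+1029.20306 -285.56127 +338.39402]
  H  [+112.43753 +710.01193 +97.16999]
  H  [-0.13941 -0.20414 +1.00000]
B = K⁻¹H; ‖b₁‖=1.252021, ‖b₂‖=1.252021; λ = 2/(‖b₁‖+‖b₂‖) = 0.798708, sign → tz>0 ⇒ λ=+0.798708
r₁ = λ·B[:,0] = (+0.97592,+0.18755,-0.11135); r₂ = λ·B[:,1] = (-0.20410,+0.96528,-0.16305)
r₃ = r₁×r₂ = (+0.07690,+0.18185,+0.98032); SVD([r₁ r₂ r₃]) → R = UVᵀ:
  R  [+0.97592 -0.20410 +0.07690]
  R  [+0.18755 +0.96528 +0.18185]
  R  [-0.11135 -0.16305 +0.98032]
t = (+0.03370, -0.20089, +0.79871) m
tr R = 2.921515; θ = arccos((tr R − 1)/2) = 0.281075 rad = 16.104°
axis k = ((R−Rᵀ)₃₂, (R−Rᵀ)₁₃, (R−Rᵀ)₂₁) / (2 sinθ) = (-0.621675, +0.339316, +0.705964)
rvec = θ·k = (-0.174737, +0.095373, +0.198429)

rvec=(-0.1747, 0.0954, 0.1984) tvec=(0.0337, -0.2009, 0.7987)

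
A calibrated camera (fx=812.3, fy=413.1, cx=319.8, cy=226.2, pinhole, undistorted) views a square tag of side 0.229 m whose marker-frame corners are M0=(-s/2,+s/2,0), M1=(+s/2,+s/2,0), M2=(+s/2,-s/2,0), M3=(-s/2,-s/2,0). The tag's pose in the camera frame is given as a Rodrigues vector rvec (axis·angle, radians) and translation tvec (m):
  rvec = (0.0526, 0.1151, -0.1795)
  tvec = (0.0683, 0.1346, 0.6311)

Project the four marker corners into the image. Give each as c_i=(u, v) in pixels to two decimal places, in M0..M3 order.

c0=(291.19, 396.11) c1=(582.10, 376.93) c2=(531.23, 227.58) c3=(238.13, 253.40)

Intrinsics K: fx=812.3, fy=413.1, cx=319.8, cy=226.2
Marker side s = 0.229 m; corners in marker frame (Z=0):
  M0 = (-0.1145, +0.1145, 0)
  M1 = (+0.1145, +0.1145, 0)
  M2 = (+0.1145, -0.1145, 0)
  M3 = (-0.1145, -0.1145, 0)
rvec = (0.0526, 0.1151, -0.1795), |rvec| = θ = 0.21962 rad = 12.584°
Rodrigues: sinθ=0.21786, 1−cosθ=0.02402; R = I + sinθ·[k]× + (1−cosθ)·[k]×²:
    [+0.97736 +0.18108 +0.10948]
    [-0.17505 +0.98258 -0.06247]
    [-0.11888 +0.04189 +0.99202]
t = (0.0683, 0.1346, 0.6311) m
M0: Pc = R·M0+t = (-0.02287, +0.26715, +0.64951); u = 812.3·(-0.02287)/0.64951 + 319.8 = 291.1926, v = 413.1·(+0.26715)/0.64951 + 226.2 = 396.1113
M1: Pc = R·M1+t = (+0.20094, +0.22706, +0.62228); u = 812.3·(+0.20094)/0.62228 + 319.8 = 582.0979, v = 413.1·(+0.22706)/0.62228 + 226.2 = 376.9340
M2: Pc = R·M2+t = (+0.15947, +0.00205, +0.61269); u = 812.3·(+0.15947)/0.61269 + 319.8 = 531.2291, v = 413.1·(+0.00205)/0.61269 + 226.2 = 227.5837
M3: Pc = R·M3+t = (-0.06434, +0.04214, +0.63992); u = 812.3·(-0.06434)/0.63992 + 319.8 = 238.1270, v = 413.1·(+0.04214)/0.63992 + 226.2 = 253.4022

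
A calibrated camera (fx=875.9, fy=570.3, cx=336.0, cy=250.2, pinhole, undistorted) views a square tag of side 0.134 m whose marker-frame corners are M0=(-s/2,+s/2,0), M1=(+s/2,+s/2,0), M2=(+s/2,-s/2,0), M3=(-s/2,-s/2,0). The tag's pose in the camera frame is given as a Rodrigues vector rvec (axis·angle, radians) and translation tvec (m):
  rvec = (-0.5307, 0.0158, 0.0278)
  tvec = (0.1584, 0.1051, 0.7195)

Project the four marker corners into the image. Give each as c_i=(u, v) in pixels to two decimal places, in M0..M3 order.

c0=(449.94, 384.13) c1=(621.92, 387.22) c2=(600.92, 287.25) c3=(444.47, 284.83)

Intrinsics K: fx=875.9, fy=570.3, cx=336.0, cy=250.2
Marker side s = 0.134 m; corners in marker frame (Z=0):
  M0 = (-0.0670, +0.0670, 0)
  M1 = (+0.0670, +0.0670, 0)
  M2 = (+0.0670, -0.0670, 0)
  M3 = (-0.0670, -0.0670, 0)
rvec = (-0.5307, 0.0158, 0.0278), |rvec| = θ = 0.53166 rad = 30.462°
Rodrigues: sinθ=0.50697, 1−cosθ=0.13803; R = I + sinθ·[k]× + (1−cosθ)·[k]×²:
    [+0.99950 -0.03060 +0.00786]
    [+0.02241 +0.86209 +0.50626]
    [-0.02227 -0.50583 +0.86234]
t = (0.1584, 0.1051, 0.7195) m
M0: Pc = R·M0+t = (+0.08938, +0.16136, +0.68710); u = 875.9·(+0.08938)/0.68710 + 336.0 = 449.9433, v = 570.3·(+0.16136)/0.68710 + 250.2 = 384.1286
M1: Pc = R·M1+t = (+0.22332, +0.16436, +0.68412); u = 875.9·(+0.22332)/0.68412 + 336.0 = 621.9198, v = 570.3·(+0.16436)/0.68412 + 250.2 = 387.2167
M2: Pc = R·M2+t = (+0.22742, +0.04884, +0.75190); u = 875.9·(+0.22742)/0.75190 + 336.0 = 600.9220, v = 570.3·(+0.04884)/0.75190 + 250.2 = 287.2456
M3: Pc = R·M3+t = (+0.09348, +0.04584, +0.75488); u = 875.9·(+0.09348)/0.75488 + 336.0 = 444.4705, v = 570.3·(+0.04584)/0.75488 + 250.2 = 284.8301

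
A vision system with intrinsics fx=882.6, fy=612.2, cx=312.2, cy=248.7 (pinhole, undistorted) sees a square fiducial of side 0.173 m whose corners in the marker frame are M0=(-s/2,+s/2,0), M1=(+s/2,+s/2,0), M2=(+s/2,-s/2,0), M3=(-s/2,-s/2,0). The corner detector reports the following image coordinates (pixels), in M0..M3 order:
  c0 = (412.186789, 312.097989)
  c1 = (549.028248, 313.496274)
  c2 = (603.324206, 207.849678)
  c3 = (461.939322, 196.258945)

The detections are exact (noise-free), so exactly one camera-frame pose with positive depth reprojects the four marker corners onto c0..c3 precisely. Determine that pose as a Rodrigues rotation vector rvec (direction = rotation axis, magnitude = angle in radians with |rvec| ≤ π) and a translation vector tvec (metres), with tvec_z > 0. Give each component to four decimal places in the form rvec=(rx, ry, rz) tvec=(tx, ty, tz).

rvec=(0.3873, -0.4438, 0.1510) tvec=(0.1946, 0.0152, 0.8735)

Intrinsics K: fx=882.6, fy=612.2, cx=312.2, cy=248.7
Marker side s = 0.173 m; corners in marker frame (Z=0):
  M0 = (-0.0865, +0.0865, 0)
  M1 = (+0.0865, +0.0865, 0)
  M2 = (+0.0865, -0.0865, 0)
  M3 = (-0.0865, -0.0865, 0)
Detected image corners:
  c0 = (412.186789, 312.097989) px
  c1 = (549.028248, 313.496274) px
  c2 = (603.324206, 207.849678) px
  c3 = (461.939322, 196.258945) px
Planar DLT: solve 8×8 A·h = b for H (H[2,2]=1):
  H  [+1061.94348 -109.07597 +508.83295]
  H  [+167.79785 +736.50526 +259.38618]
  H  [+0.50976 +0.37942 +1.00000]
B = K⁻¹H; ‖b₁‖=1.144829, ‖b₂‖=1.144829; λ = 2/(‖b₁‖+‖b₂‖) = 0.873493, sign → tz>0 ⇒ λ=+0.873493
r₁ = λ·B[:,0] = (+0.89348,+0.05853,+0.44527); r₂ = λ·B[:,1] = (-0.22518,+0.91622,+0.33142)
r₃ = r₁×r₂ = (-0.38856,-0.39638,+0.83180); SVD([r₁ r₂ r₃]) → R = UVᵀ:
  R  [+0.89348 -0.22518 -0.38856]
  R  [+0.05853 +0.91622 -0.39638]
  R  [+0.44527 +0.33142 +0.83180]
t = (+0.19460, +0.01525, +0.87349) m
tr R = 2.641503; θ = arccos((tr R − 1)/2) = 0.608071 rad = 34.840°
axis k = ((R−Rᵀ)₃₂, (R−Rᵀ)₁₃, (R−Rᵀ)₂₁) / (2 sinθ) = (+0.636989, -0.729786, +0.248311)
rvec = θ·k = (+0.387334, -0.443761, +0.150991)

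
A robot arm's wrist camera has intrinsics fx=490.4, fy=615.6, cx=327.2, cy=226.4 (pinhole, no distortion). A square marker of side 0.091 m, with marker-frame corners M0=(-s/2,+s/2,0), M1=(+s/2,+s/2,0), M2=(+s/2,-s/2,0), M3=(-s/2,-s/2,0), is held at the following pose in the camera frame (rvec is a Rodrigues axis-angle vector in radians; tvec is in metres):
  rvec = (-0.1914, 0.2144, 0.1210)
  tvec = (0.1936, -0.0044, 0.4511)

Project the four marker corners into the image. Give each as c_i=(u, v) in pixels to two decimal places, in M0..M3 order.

c0=(482.06, 274.55) c1=(589.27, 289.57) c2=(593.80, 165.72) c3=(490.05, 156.56)

Intrinsics K: fx=490.4, fy=615.6, cx=327.2, cy=226.4
Marker side s = 0.091 m; corners in marker frame (Z=0):
  M0 = (-0.0455, +0.0455, 0)
  M1 = (+0.0455, +0.0455, 0)
  M2 = (+0.0455, -0.0455, 0)
  M3 = (-0.0455, -0.0455, 0)
rvec = (-0.1914, 0.2144, 0.1210), |rvec| = θ = 0.31184 rad = 17.867°
Rodrigues: sinθ=0.30681, 1−cosθ=0.04823; R = I + sinθ·[k]× + (1−cosθ)·[k]×²:
    [+0.96994 -0.13940 +0.19946]
    [+0.09870 +0.97457 +0.20118]
    [-0.22243 -0.17545 +0.95903]
t = (0.1936, -0.0044, 0.4511) m
M0: Pc = R·M0+t = (+0.14312, +0.03545, +0.45324); u = 490.4·(+0.14312)/0.45324 + 327.2 = 482.0602, v = 615.6·(+0.03545)/0.45324 + 226.4 = 274.5522
M1: Pc = R·M1+t = (+0.23139, +0.04443, +0.43300); u = 490.4·(+0.23139)/0.43300 + 327.2 = 589.2654, v = 615.6·(+0.04443)/0.43300 + 226.4 = 289.5721
M2: Pc = R·M2+t = (+0.24408, -0.04425, +0.44896); u = 490.4·(+0.24408)/0.44896 + 327.2 = 593.8023, v = 615.6·(-0.04425)/0.44896 + 226.4 = 165.7230
M3: Pc = R·M3+t = (+0.15581, -0.05323, +0.46920); u = 490.4·(+0.15581)/0.46920 + 327.2 = 490.0493, v = 615.6·(-0.05323)/0.46920 + 226.4 = 156.5569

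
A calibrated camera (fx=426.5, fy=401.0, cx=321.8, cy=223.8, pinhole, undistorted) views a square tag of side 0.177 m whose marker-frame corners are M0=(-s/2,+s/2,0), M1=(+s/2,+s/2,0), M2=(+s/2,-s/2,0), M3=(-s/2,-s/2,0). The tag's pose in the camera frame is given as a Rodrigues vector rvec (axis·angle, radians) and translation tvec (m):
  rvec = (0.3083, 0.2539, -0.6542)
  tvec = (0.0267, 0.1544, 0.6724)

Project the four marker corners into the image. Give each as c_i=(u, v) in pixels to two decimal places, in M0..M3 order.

c0=(330.48, 374.38) c1=(418.64, 327.97) c2=(348.22, 248.68) c3=(261.43, 304.19)

Intrinsics K: fx=426.5, fy=401.0, cx=321.8, cy=223.8
Marker side s = 0.177 m; corners in marker frame (Z=0):
  M0 = (-0.0885, +0.0885, 0)
  M1 = (+0.0885, +0.0885, 0)
  M2 = (+0.0885, -0.0885, 0)
  M3 = (-0.0885, -0.0885, 0)
rvec = (0.3083, 0.2539, -0.6542), |rvec| = θ = 0.76648 rad = 43.916°
Rodrigues: sinθ=0.69360, 1−cosθ=0.27964; R = I + sinθ·[k]× + (1−cosθ)·[k]×²:
    [+0.76560 +0.62926 +0.13376]
    [-0.55474 +0.75104 -0.35805]
    [-0.32576 +0.19992 +0.92407]
t = (0.0267, 0.1544, 0.6724) m
M0: Pc = R·M0+t = (+0.01463, +0.26996, +0.71892); u = 426.5·(+0.01463)/0.71892 + 321.8 = 330.4815, v = 401.0·(+0.26996)/0.71892 + 223.8 = 374.3788
M1: Pc = R·M1+t = (+0.15014, +0.17177, +0.66126); u = 426.5·(+0.15014)/0.66126 + 321.8 = 418.6401, v = 401.0·(+0.17177)/0.66126 + 223.8 = 327.9656
M2: Pc = R·M2+t = (+0.03877, +0.03884, +0.62588); u = 426.5·(+0.03877)/0.62588 + 321.8 = 348.2169, v = 401.0·(+0.03884)/0.62588 + 223.8 = 248.6838
M3: Pc = R·M3+t = (-0.09674, +0.13703, +0.68354); u = 426.5·(-0.09674)/0.68354 + 321.8 = 261.4350, v = 401.0·(+0.13703)/0.68354 + 223.8 = 304.1877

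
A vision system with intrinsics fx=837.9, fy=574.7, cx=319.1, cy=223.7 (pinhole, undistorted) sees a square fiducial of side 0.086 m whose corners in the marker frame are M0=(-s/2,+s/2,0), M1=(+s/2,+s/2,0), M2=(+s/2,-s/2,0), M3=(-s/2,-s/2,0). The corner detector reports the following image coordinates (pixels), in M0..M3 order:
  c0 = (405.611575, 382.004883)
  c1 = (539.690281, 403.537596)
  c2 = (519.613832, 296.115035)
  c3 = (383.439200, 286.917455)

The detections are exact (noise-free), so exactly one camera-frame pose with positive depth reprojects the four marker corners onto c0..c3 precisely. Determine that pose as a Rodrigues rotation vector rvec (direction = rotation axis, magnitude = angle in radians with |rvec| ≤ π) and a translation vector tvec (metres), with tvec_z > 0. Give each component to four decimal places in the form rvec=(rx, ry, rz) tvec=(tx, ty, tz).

Intrinsics K: fx=837.9, fy=574.7, cx=319.1, cy=223.7
Marker side s = 0.086 m; corners in marker frame (Z=0):
  M0 = (-0.0430, +0.0430, 0)
  M1 = (+0.0430, +0.0430, 0)
  M2 = (+0.0430, -0.0430, 0)
  M3 = (-0.0430, -0.0430, 0)
Detected image corners:
  c0 = (405.611575, 382.004883) px
  c1 = (539.690281, 403.537596) px
  c2 = (519.613832, 296.115035) px
  c3 = (383.439200, 286.917455) px
Planar DLT: solve 8×8 A·h = b for H (H[2,2]=1):
  H  [+887.59783 +436.58968 +457.97884]
  H  [-326.09515 +1313.63897 +342.55114]
  H  [-1.47899 +0.41157 +1.00000]
B = K⁻¹H; ‖b₁‖=2.195496, ‖b₂‖=2.195496; λ = 2/(‖b₁‖+‖b₂‖) = 0.455478, sign → tz>0 ⇒ λ=+0.455478
r₁ = λ·B[:,0] = (+0.73904,+0.00377,-0.67365); r₂ = λ·B[:,1] = (+0.16594,+0.96815,+0.18746)
r₃ = r₁×r₂ = (+0.65290,-0.25032,+0.71488); SVD([r₁ r₂ r₃]) → R = UVᵀ:
  R  [+0.73904 +0.16594 +0.65290]
  R  [+0.00377 +0.96815 -0.25032]
  R  [-0.67365 +0.18746 +0.71488]
t = (+0.07549, +0.09420, +0.45548) m
tr R = 2.422077; θ = arccos((tr R − 1)/2) = 0.779822 rad = 44.681°
axis k = ((R−Rᵀ)₃₂, (R−Rᵀ)₁₃, (R−Rᵀ)₂₁) / (2 sinθ) = (+0.311302, +0.943289, -0.115314)
rvec = θ·k = (+0.242760, +0.735598, -0.089925)

rvec=(0.2428, 0.7356, -0.0899) tvec=(0.0755, 0.0942, 0.4555)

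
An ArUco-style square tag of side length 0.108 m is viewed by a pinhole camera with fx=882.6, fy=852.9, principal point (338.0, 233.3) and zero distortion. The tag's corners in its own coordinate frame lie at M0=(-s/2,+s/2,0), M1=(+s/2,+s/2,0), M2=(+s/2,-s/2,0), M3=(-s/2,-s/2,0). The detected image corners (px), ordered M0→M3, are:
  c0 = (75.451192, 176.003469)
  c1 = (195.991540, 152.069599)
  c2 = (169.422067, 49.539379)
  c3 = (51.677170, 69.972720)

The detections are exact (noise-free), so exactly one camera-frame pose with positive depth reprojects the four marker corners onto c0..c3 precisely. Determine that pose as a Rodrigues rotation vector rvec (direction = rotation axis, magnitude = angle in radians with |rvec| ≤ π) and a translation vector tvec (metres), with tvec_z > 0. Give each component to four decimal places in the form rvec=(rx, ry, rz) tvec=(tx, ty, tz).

Intrinsics K: fx=882.6, fy=852.9, cx=338.0, cy=233.3
Marker side s = 0.108 m; corners in marker frame (Z=0):
  M0 = (-0.0540, +0.0540, 0)
  M1 = (+0.0540, +0.0540, 0)
  M2 = (+0.0540, -0.0540, 0)
  M3 = (-0.0540, -0.0540, 0)
Detected image corners:
  c0 = (75.451192, 176.003469) px
  c1 = (195.991540, 152.069599) px
  c2 = (169.422067, 49.539379) px
  c3 = (51.677170, 69.972720) px
Planar DLT: solve 8×8 A·h = b for H (H[2,2]=1):
  H  [+1134.16381 +199.90979 +123.76606]
  H  [-176.83223 +935.04254 +110.98231]
  H  [+0.25322 -0.27075 +1.00000]
B = K⁻¹H; ‖b₁‖=1.245831, ‖b₂‖=1.245831; λ = 2/(‖b₁‖+‖b₂‖) = 0.802677, sign → tz>0 ⇒ λ=+0.802677
r₁ = λ·B[:,0] = (+0.95362,-0.22202,+0.20326); r₂ = λ·B[:,1] = (+0.26503,+0.93943,-0.21732)
r₃ = r₁×r₂ = (-0.14269,+0.26112,+0.95470); SVD([r₁ r₂ r₃]) → R = UVᵀ:
  R  [+0.95362 +0.26503 -0.14269]
  R  [-0.22202 +0.93943 +0.26112]
  R  [+0.20326 -0.21732 +0.95470]
t = (-0.19483, -0.11512, +0.80268) m
tr R = 2.847754; θ = arccos((tr R − 1)/2) = 0.392706 rad = 22.500°
axis k = ((R−Rᵀ)₃₂, (R−Rᵀ)₁₃, (R−Rᵀ)₂₁) / (2 sinθ) = (-0.625102, -0.451998, -0.636353)
rvec = θ·k = (-0.245481, -0.177502, -0.249899)

rvec=(-0.2455, -0.1775, -0.2499) tvec=(-0.1948, -0.1151, 0.8027)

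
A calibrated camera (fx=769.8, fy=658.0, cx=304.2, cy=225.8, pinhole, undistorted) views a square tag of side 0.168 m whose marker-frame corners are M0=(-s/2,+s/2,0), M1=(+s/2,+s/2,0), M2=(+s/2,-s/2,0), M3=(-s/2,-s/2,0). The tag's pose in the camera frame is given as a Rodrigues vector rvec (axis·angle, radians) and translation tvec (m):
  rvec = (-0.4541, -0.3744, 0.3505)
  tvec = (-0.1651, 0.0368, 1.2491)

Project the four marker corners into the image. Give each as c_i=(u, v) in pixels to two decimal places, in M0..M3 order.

Intrinsics K: fx=769.8, fy=658.0, cx=304.2, cy=225.8
Marker side s = 0.168 m; corners in marker frame (Z=0):
  M0 = (-0.0840, +0.0840, 0)
  M1 = (+0.0840, +0.0840, 0)
  M2 = (+0.0840, -0.0840, 0)
  M3 = (-0.0840, -0.0840, 0)
rvec = (-0.4541, -0.3744, 0.3505), |rvec| = θ = 0.68501 rad = 39.248°
Rodrigues: sinθ=0.63268, 1−cosθ=0.22558; R = I + sinθ·[k]× + (1−cosθ)·[k]×²:
    [+0.87355 -0.24199 -0.42232]
    [+0.40546 +0.84181 +0.35632]
    [+0.26928 -0.48250 +0.83348]
t = (-0.1651, 0.0368, 1.2491) m
M0: Pc = R·M0+t = (-0.25881, +0.07345, +1.18595); u = 769.8·(-0.25881)/1.18595 + 304.2 = 136.2095, v = 658.0·(+0.07345)/1.18595 + 225.8 = 266.5539
M1: Pc = R·M1+t = (-0.11205, +0.14157, +1.23119); u = 769.8·(-0.11205)/1.23119 + 304.2 = 234.1415, v = 658.0·(+0.14157)/1.23119 + 225.8 = 301.4612
M2: Pc = R·M2+t = (-0.07139, +0.00015, +1.31225); u = 769.8·(-0.07139)/1.31225 + 304.2 = 262.3180, v = 658.0·(+0.00015)/1.31225 + 225.8 = 225.8737
M3: Pc = R·M3+t = (-0.21815, -0.06797, +1.26701); u = 769.8·(-0.21815)/1.26701 + 304.2 = 171.6575, v = 658.0·(-0.06797)/1.26701 + 225.8 = 190.5008

c0=(136.21, 266.55) c1=(234.14, 301.46) c2=(262.32, 225.87) c3=(171.66, 190.50)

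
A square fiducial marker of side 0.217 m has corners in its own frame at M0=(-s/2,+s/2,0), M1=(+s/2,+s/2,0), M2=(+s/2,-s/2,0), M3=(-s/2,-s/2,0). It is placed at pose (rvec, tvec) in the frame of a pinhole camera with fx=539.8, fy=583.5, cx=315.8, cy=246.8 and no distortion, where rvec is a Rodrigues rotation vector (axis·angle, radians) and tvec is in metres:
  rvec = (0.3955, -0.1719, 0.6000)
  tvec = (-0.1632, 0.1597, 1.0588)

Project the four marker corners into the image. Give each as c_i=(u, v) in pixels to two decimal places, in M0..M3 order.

c0=(156.20, 348.67) c1=(249.52, 401.40) c2=(309.64, 320.84) c3=(213.53, 259.78)

Intrinsics K: fx=539.8, fy=583.5, cx=315.8, cy=246.8
Marker side s = 0.217 m; corners in marker frame (Z=0):
  M0 = (-0.1085, +0.1085, 0)
  M1 = (+0.1085, +0.1085, 0)
  M2 = (+0.1085, -0.1085, 0)
  M3 = (-0.1085, -0.1085, 0)
rvec = (0.3955, -0.1719, 0.6000), |rvec| = θ = 0.73890 rad = 42.336°
Rodrigues: sinθ=0.67347, 1−cosθ=0.26079; R = I + sinθ·[k]× + (1−cosθ)·[k]×²:
    [+0.81393 -0.57935 -0.04333]
    [+0.51440 +0.75333 -0.40975]
    [+0.27003 +0.31122 +0.91117]
t = (-0.1632, 0.1597, 1.0588) m
M0: Pc = R·M0+t = (-0.31437, +0.18562, +1.06327); u = 539.8·(-0.31437)/1.06327 + 315.8 = 156.2005, v = 583.5·(+0.18562)/1.06327 + 246.8 = 348.6664
M1: Pc = R·M1+t = (-0.13775, +0.29725, +1.12186); u = 539.8·(-0.13775)/1.12186 + 315.8 = 249.5206, v = 583.5·(+0.29725)/1.12186 + 246.8 = 401.4036
M2: Pc = R·M2+t = (-0.01203, +0.13378, +1.05433); u = 539.8·(-0.01203)/1.05433 + 315.8 = 309.6411, v = 583.5·(+0.13378)/1.05433 + 246.8 = 320.8361
M3: Pc = R·M3+t = (-0.18865, +0.02215, +0.99574); u = 539.8·(-0.18865)/0.99574 + 315.8 = 213.5296, v = 583.5·(+0.02215)/0.99574 + 246.8 = 259.7809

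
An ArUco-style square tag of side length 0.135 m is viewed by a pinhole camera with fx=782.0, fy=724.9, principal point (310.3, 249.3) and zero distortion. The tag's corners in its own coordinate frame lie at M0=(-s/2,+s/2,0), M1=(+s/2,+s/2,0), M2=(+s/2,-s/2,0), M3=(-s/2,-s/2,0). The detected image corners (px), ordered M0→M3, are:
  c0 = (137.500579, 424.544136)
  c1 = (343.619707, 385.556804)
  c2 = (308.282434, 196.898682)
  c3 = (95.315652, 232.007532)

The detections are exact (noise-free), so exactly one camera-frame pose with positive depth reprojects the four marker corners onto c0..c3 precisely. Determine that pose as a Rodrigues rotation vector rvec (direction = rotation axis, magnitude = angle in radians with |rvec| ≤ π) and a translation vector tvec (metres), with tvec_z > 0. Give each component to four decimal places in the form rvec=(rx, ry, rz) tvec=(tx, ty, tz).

rvec=(0.0947, -0.1045, -0.1776) tvec=(-0.0558, 0.0423, 0.4987)

Intrinsics K: fx=782.0, fy=724.9, cx=310.3, cy=249.3
Marker side s = 0.135 m; corners in marker frame (Z=0):
  M0 = (-0.0675, +0.0675, 0)
  M1 = (+0.0675, +0.0675, 0)
  M2 = (+0.0675, -0.0675, 0)
  M3 = (-0.0675, -0.0675, 0)
Detected image corners:
  c0 = (137.500579, 424.544136) px
  c1 = (343.619707, 385.556804) px
  c2 = (308.282434, 196.898682) px
  c3 = (95.315652, 232.007532) px
Planar DLT: solve 8×8 A·h = b for H (H[2,2]=1):
  H  [+1594.04411 +332.52132 +222.80027]
  H  [-215.49240 +1475.68841 +310.84302]
  H  [+0.19092 +0.20675 +1.00000]
B = K⁻¹H; ‖b₁‖=2.005046, ‖b₂‖=2.005046; λ = 2/(‖b₁‖+‖b₂‖) = 0.498742, sign → tz>0 ⇒ λ=+0.498742
r₁ = λ·B[:,0] = (+0.97886,-0.18101,+0.09522); r₂ = λ·B[:,1] = (+0.17116,+0.97983,+0.10311)
r₃ = r₁×r₂ = (-0.11197,-0.08464,+0.99010); SVD([r₁ r₂ r₃]) → R = UVᵀ:
  R  [+0.97886 +0.17116 -0.11197]
  R  [-0.18101 +0.97983 -0.08464]
  R  [+0.09522 +0.10311 +0.99010]
t = (-0.05581, +0.04234, +0.49874) m
tr R = 2.948795; θ = arccos((tr R − 1)/2) = 0.226771 rad = 12.993°
axis k = ((R−Rᵀ)₃₂, (R−Rᵀ)₁₃, (R−Rᵀ)₂₁) / (2 sinθ) = (+0.417538, -0.460756, -0.783177)
rvec = θ·k = (+0.094686, -0.104486, -0.177602)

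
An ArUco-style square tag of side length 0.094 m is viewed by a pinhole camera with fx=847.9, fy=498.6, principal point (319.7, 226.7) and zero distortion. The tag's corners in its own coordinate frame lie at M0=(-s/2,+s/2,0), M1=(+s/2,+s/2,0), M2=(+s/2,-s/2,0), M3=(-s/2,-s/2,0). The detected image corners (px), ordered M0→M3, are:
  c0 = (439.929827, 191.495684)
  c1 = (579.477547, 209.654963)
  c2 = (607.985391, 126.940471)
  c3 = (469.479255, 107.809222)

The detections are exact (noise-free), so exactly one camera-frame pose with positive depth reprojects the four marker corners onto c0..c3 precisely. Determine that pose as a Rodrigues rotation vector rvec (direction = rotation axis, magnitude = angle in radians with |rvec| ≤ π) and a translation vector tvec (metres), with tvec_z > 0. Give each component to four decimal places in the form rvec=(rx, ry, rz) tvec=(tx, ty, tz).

Intrinsics K: fx=847.9, fy=498.6, cx=319.7, cy=226.7
Marker side s = 0.094 m; corners in marker frame (Z=0):
  M0 = (-0.0470, +0.0470, 0)
  M1 = (+0.0470, +0.0470, 0)
  M2 = (+0.0470, -0.0470, 0)
  M3 = (-0.0470, -0.0470, 0)
Detected image corners:
  c0 = (439.929827, 191.495684) px
  c1 = (579.477547, 209.654963) px
  c2 = (607.985391, 126.940471) px
  c3 = (469.479255, 107.809222) px
Planar DLT: solve 8×8 A·h = b for H (H[2,2]=1):
  H  [+1550.17843 -335.69829 +524.69667]
  H  [+219.95308 +876.91516 +158.93418]
  H  [+0.13579 -0.05135 +1.00000]
B = K⁻¹H; ‖b₁‖=1.822174, ‖b₂‖=1.822174; λ = 2/(‖b₁‖+‖b₂‖) = 0.548795, sign → tz>0 ⇒ λ=+0.548795
r₁ = λ·B[:,0] = (+0.97524,+0.20821,+0.07452); r₂ = λ·B[:,1] = (-0.20665,+0.97801,-0.02818)
r₃ = r₁×r₂ = (-0.07875,+0.01208,+0.99682); SVD([r₁ r₂ r₃]) → R = UVᵀ:
  R  [+0.97524 -0.20665 -0.07875]
  R  [+0.20821 +0.97801 +0.01208]
  R  [+0.07452 -0.02818 +0.99682]
t = (+0.13268, -0.07459, +0.54879) m
tr R = 2.950070; θ = arccos((tr R − 1)/2) = 0.223917 rad = 12.830°
axis k = ((R−Rᵀ)₃₂, (R−Rᵀ)₁₃, (R−Rᵀ)₂₁) / (2 sinθ) = (-0.090663, -0.345117, +0.934170)
rvec = θ·k = (-0.020301, -0.077278, +0.209177)

rvec=(-0.0203, -0.0773, 0.2092) tvec=(0.1327, -0.0746, 0.5488)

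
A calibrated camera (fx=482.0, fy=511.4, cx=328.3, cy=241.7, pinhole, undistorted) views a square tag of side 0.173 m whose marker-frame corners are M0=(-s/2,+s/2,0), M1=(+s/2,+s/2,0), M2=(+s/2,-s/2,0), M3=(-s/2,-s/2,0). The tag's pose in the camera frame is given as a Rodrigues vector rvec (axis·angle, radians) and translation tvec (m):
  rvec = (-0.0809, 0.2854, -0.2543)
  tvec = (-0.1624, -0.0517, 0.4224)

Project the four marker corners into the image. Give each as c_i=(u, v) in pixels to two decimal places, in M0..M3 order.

c0=(82.46, 305.31) c1=(251.93, 253.96) c2=(207.43, 44.72) c3=(49.88, 115.14)

Intrinsics K: fx=482.0, fy=511.4, cx=328.3, cy=241.7
Marker side s = 0.173 m; corners in marker frame (Z=0):
  M0 = (-0.0865, +0.0865, 0)
  M1 = (+0.0865, +0.0865, 0)
  M2 = (+0.0865, -0.0865, 0)
  M3 = (-0.0865, -0.0865, 0)
rvec = (-0.0809, 0.2854, -0.2543), |rvec| = θ = 0.39073 rad = 22.387°
Rodrigues: sinθ=0.38086, 1−cosθ=0.07537; R = I + sinθ·[k]× + (1−cosθ)·[k]×²:
    [+0.92786 +0.23648 +0.28835]
    [-0.25928 +0.96484 +0.04303]
    [-0.26804 -0.11469 +0.95656]
t = (-0.1624, -0.0517, 0.4224) m
M0: Pc = R·M0+t = (-0.22220, +0.05419, +0.43566); u = 482.0·(-0.22220)/0.43566 + 328.3 = 82.4627, v = 511.4·(+0.05419)/0.43566 + 241.7 = 305.3061
M1: Pc = R·M1+t = (-0.06168, +0.00933, +0.38929); u = 482.0·(-0.06168)/0.38929 + 328.3 = 251.9265, v = 511.4·(+0.00933)/0.38929 + 241.7 = 253.9585
M2: Pc = R·M2+t = (-0.10260, -0.15759, +0.40914); u = 482.0·(-0.10260)/0.40914 + 328.3 = 207.4330, v = 511.4·(-0.15759)/0.40914 + 241.7 = 44.7242
M3: Pc = R·M3+t = (-0.26312, -0.11273, +0.45551); u = 482.0·(-0.26312)/0.45551 + 328.3 = 49.8801, v = 511.4·(-0.11273)/0.45551 + 241.7 = 115.1353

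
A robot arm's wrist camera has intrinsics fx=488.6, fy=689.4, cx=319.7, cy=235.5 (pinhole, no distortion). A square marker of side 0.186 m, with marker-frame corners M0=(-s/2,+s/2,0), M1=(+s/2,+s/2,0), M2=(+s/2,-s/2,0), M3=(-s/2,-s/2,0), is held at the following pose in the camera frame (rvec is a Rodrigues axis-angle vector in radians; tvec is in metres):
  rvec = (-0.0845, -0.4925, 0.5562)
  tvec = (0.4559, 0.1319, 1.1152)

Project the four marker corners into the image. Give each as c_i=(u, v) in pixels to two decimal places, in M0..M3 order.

c0=(477.98, 341.21) c1=(525.91, 393.20) c2=(556.75, 295.29) c3=(512.73, 238.05)

Intrinsics K: fx=488.6, fy=689.4, cx=319.7, cy=235.5
Marker side s = 0.186 m; corners in marker frame (Z=0):
  M0 = (-0.0930, +0.0930, 0)
  M1 = (+0.0930, +0.0930, 0)
  M2 = (+0.0930, -0.0930, 0)
  M3 = (-0.0930, -0.0930, 0)
rvec = (-0.0845, -0.4925, 0.5562), |rvec| = θ = 0.74770 rad = 42.840°
Rodrigues: sinθ=0.67995, 1−cosθ=0.26675; R = I + sinθ·[k]× + (1−cosθ)·[k]×²:
    [+0.73666 -0.48595 -0.47030]
    [+0.52566 +0.84899 -0.05386]
    [+0.42545 -0.20754 +0.88086]
t = (0.4559, 0.1319, 1.1152) m
M0: Pc = R·M0+t = (+0.34220, +0.16197, +1.05633); u = 488.6·(+0.34220)/1.05633 + 319.7 = 477.9814, v = 689.4·(+0.16197)/1.05633 + 235.5 = 341.2070
M1: Pc = R·M1+t = (+0.47922, +0.25974, +1.13547); u = 488.6·(+0.47922)/1.13547 + 319.7 = 525.9107, v = 689.4·(+0.25974)/1.13547 + 235.5 = 393.2031
M2: Pc = R·M2+t = (+0.56960, +0.10183, +1.17407); u = 488.6·(+0.56960)/1.17407 + 319.7 = 556.7457, v = 689.4·(+0.10183)/1.17407 + 235.5 = 295.2939
M3: Pc = R·M3+t = (+0.43258, +0.00406, +1.09493); u = 488.6·(+0.43258)/1.09493 + 319.7 = 512.7347, v = 689.4·(+0.00406)/1.09493 + 235.5 = 238.0548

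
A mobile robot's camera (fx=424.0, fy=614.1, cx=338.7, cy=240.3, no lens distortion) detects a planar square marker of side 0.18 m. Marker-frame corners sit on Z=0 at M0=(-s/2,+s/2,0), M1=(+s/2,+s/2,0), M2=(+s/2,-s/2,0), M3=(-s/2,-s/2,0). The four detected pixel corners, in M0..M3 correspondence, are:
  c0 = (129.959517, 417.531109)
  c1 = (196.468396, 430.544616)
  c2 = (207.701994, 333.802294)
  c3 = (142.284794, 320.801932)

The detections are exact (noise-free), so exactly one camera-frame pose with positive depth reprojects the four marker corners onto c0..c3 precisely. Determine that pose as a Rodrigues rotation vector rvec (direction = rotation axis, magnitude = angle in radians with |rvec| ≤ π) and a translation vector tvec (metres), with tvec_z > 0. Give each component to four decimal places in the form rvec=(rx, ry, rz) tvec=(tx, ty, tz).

rvec=(-0.1027, -0.0202, 0.1381) tvec=(-0.4605, 0.2532, 1.1519)

Intrinsics K: fx=424.0, fy=614.1, cx=338.7, cy=240.3
Marker side s = 0.18 m; corners in marker frame (Z=0):
  M0 = (-0.0900, +0.0900, 0)
  M1 = (+0.0900, +0.0900, 0)
  M2 = (+0.0900, -0.0900, 0)
  M3 = (-0.0900, -0.0900, 0)
Detected image corners:
  c0 = (129.959517, 417.531109) px
  c1 = (196.468396, 430.544616) px
  c2 = (207.701994, 333.802294) px
  c3 = (142.284794, 320.801932) px
Planar DLT: solve 8×8 A·h = b for H (H[2,2]=1):
  H  [+368.35366 -80.64393 +169.18499]
  H  [+76.51886 +503.64084 +375.28519]
  H  [+0.01134 -0.08992 +1.00000]
B = K⁻¹H; ‖b₁‖=0.868135, ‖b₂‖=0.868135; λ = 2/(‖b₁‖+‖b₂‖) = 1.151894, sign → tz>0 ⇒ λ=+1.151894
r₁ = λ·B[:,0] = (+0.99029,+0.13842,+0.01306); r₂ = λ·B[:,1] = (-0.13635,+0.98523,-0.10358)
r₃ = r₁×r₂ = (-0.02720,+0.10079,+0.99454); SVD([r₁ r₂ r₃]) → R = UVᵀ:
  R  [+0.99029 -0.13635 -0.02720]
  R  [+0.13842 +0.98523 +0.10079]
  R  [+0.01306 -0.10358 +0.99454]
t = (-0.46053, +0.25320, +1.15189) m
tr R = 2.970055; θ = arccos((tr R − 1)/2) = 0.173264 rad = 9.927°
axis k = ((R−Rᵀ)₃₂, (R−Rᵀ)₁₃, (R−Rᵀ)₂₁) / (2 sinθ) = (-0.592722, -0.116761, +0.796898)
rvec = θ·k = (-0.102698, -0.020231, +0.138074)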